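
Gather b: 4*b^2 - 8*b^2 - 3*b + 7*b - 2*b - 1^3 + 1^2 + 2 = -4*b^2 + 2*b + 2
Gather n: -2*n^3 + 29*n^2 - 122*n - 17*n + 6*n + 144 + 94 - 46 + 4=-2*n^3 + 29*n^2 - 133*n + 196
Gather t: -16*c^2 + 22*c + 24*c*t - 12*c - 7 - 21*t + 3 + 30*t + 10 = -16*c^2 + 10*c + t*(24*c + 9) + 6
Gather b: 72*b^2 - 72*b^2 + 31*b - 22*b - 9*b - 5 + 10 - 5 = 0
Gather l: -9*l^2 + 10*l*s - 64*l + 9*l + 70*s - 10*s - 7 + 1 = -9*l^2 + l*(10*s - 55) + 60*s - 6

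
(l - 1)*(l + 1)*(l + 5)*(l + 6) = l^4 + 11*l^3 + 29*l^2 - 11*l - 30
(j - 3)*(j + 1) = j^2 - 2*j - 3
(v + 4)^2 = v^2 + 8*v + 16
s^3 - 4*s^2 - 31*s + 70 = (s - 7)*(s - 2)*(s + 5)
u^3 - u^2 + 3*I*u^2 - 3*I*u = u*(u - 1)*(u + 3*I)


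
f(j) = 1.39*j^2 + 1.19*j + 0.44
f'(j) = 2.78*j + 1.19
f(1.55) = 5.62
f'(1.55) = 5.50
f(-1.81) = 2.84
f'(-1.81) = -3.84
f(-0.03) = 0.41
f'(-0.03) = 1.11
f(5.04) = 41.75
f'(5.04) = 15.20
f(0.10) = 0.57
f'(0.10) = 1.47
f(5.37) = 46.91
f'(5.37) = 16.12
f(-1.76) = 2.65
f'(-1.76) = -3.70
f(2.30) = 10.53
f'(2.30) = 7.58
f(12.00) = 214.88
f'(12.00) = 34.55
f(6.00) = 57.62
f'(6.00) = 17.87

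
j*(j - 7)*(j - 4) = j^3 - 11*j^2 + 28*j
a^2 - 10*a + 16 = (a - 8)*(a - 2)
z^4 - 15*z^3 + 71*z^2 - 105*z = z*(z - 7)*(z - 5)*(z - 3)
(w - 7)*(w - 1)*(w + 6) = w^3 - 2*w^2 - 41*w + 42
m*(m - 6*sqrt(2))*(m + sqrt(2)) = m^3 - 5*sqrt(2)*m^2 - 12*m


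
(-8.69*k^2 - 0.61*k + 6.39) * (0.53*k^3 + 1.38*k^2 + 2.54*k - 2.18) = -4.6057*k^5 - 12.3155*k^4 - 19.5277*k^3 + 26.213*k^2 + 17.5604*k - 13.9302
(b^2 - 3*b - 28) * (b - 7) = b^3 - 10*b^2 - 7*b + 196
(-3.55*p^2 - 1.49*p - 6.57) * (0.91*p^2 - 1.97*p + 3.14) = -3.2305*p^4 + 5.6376*p^3 - 14.1904*p^2 + 8.2643*p - 20.6298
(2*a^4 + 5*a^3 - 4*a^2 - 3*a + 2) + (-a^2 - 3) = 2*a^4 + 5*a^3 - 5*a^2 - 3*a - 1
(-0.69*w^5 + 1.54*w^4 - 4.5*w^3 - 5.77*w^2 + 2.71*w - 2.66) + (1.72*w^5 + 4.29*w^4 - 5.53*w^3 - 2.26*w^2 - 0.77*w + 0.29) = 1.03*w^5 + 5.83*w^4 - 10.03*w^3 - 8.03*w^2 + 1.94*w - 2.37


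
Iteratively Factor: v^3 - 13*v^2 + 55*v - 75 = (v - 5)*(v^2 - 8*v + 15) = (v - 5)^2*(v - 3)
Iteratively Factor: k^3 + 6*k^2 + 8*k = (k + 2)*(k^2 + 4*k) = k*(k + 2)*(k + 4)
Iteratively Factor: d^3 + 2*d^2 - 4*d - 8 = (d + 2)*(d^2 - 4) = (d + 2)^2*(d - 2)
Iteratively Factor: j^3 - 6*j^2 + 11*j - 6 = (j - 1)*(j^2 - 5*j + 6) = (j - 3)*(j - 1)*(j - 2)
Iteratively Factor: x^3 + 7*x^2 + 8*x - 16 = (x + 4)*(x^2 + 3*x - 4) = (x + 4)^2*(x - 1)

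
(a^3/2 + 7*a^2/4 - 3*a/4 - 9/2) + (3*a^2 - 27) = a^3/2 + 19*a^2/4 - 3*a/4 - 63/2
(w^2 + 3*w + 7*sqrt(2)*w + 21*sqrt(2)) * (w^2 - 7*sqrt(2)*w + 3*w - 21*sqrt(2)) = w^4 + 6*w^3 - 89*w^2 - 588*w - 882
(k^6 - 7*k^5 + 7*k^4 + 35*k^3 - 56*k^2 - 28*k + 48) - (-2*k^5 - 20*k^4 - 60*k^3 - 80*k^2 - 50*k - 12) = k^6 - 5*k^5 + 27*k^4 + 95*k^3 + 24*k^2 + 22*k + 60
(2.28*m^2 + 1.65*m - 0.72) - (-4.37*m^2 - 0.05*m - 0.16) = 6.65*m^2 + 1.7*m - 0.56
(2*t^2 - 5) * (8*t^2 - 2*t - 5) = 16*t^4 - 4*t^3 - 50*t^2 + 10*t + 25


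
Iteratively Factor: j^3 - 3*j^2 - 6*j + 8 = (j + 2)*(j^2 - 5*j + 4) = (j - 1)*(j + 2)*(j - 4)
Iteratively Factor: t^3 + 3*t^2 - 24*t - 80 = (t + 4)*(t^2 - t - 20) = (t - 5)*(t + 4)*(t + 4)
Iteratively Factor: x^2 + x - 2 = (x + 2)*(x - 1)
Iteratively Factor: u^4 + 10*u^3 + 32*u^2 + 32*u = (u + 2)*(u^3 + 8*u^2 + 16*u) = (u + 2)*(u + 4)*(u^2 + 4*u) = (u + 2)*(u + 4)^2*(u)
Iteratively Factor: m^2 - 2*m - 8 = (m - 4)*(m + 2)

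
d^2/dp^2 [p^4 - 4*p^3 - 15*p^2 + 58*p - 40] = 12*p^2 - 24*p - 30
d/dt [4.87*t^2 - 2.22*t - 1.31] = 9.74*t - 2.22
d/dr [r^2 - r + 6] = 2*r - 1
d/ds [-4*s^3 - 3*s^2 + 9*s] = -12*s^2 - 6*s + 9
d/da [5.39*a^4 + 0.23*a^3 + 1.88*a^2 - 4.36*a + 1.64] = 21.56*a^3 + 0.69*a^2 + 3.76*a - 4.36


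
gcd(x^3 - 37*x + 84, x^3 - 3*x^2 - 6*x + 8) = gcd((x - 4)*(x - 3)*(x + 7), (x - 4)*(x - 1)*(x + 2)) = x - 4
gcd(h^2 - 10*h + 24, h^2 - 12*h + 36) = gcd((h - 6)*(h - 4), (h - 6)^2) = h - 6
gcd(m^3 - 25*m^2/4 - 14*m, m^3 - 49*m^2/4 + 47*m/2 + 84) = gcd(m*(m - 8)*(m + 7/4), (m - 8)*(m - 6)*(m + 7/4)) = m^2 - 25*m/4 - 14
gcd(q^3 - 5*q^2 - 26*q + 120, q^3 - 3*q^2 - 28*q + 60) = q^2 - q - 30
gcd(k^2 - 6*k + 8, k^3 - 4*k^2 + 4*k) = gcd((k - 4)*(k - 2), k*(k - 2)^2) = k - 2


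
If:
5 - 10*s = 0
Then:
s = 1/2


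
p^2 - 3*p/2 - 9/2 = (p - 3)*(p + 3/2)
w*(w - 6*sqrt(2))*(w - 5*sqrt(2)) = w^3 - 11*sqrt(2)*w^2 + 60*w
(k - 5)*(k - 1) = k^2 - 6*k + 5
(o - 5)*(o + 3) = o^2 - 2*o - 15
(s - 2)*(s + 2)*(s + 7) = s^3 + 7*s^2 - 4*s - 28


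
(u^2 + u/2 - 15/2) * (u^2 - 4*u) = u^4 - 7*u^3/2 - 19*u^2/2 + 30*u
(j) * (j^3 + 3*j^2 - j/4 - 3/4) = j^4 + 3*j^3 - j^2/4 - 3*j/4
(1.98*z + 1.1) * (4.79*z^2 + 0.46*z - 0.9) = 9.4842*z^3 + 6.1798*z^2 - 1.276*z - 0.99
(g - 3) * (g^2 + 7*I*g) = g^3 - 3*g^2 + 7*I*g^2 - 21*I*g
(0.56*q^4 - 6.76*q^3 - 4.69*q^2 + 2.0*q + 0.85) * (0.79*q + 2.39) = 0.4424*q^5 - 4.002*q^4 - 19.8615*q^3 - 9.6291*q^2 + 5.4515*q + 2.0315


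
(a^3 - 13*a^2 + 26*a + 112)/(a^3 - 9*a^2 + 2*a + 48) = (a - 7)/(a - 3)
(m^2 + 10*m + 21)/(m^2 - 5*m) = (m^2 + 10*m + 21)/(m*(m - 5))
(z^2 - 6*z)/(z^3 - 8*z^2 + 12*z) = 1/(z - 2)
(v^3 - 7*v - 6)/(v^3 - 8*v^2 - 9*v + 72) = (v^2 + 3*v + 2)/(v^2 - 5*v - 24)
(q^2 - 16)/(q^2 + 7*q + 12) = (q - 4)/(q + 3)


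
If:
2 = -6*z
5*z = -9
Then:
No Solution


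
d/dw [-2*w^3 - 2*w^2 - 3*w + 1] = -6*w^2 - 4*w - 3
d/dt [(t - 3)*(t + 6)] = 2*t + 3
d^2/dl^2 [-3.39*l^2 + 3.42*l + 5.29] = -6.78000000000000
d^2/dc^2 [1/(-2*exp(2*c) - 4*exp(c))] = (-4*(exp(c) + 1)^2 + (exp(c) + 2)*(2*exp(c) + 1))*exp(-c)/(exp(c) + 2)^3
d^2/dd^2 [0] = 0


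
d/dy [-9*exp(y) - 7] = -9*exp(y)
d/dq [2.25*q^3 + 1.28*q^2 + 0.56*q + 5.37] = 6.75*q^2 + 2.56*q + 0.56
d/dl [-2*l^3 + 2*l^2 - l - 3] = -6*l^2 + 4*l - 1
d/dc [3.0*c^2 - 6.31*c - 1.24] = 6.0*c - 6.31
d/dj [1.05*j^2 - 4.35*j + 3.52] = 2.1*j - 4.35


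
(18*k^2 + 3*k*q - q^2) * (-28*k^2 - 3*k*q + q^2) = -504*k^4 - 138*k^3*q + 37*k^2*q^2 + 6*k*q^3 - q^4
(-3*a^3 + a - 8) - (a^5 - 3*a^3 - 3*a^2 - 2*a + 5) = -a^5 + 3*a^2 + 3*a - 13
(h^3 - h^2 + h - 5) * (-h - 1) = -h^4 + 4*h + 5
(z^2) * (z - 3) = z^3 - 3*z^2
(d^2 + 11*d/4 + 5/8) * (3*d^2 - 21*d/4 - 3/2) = 3*d^4 + 3*d^3 - 225*d^2/16 - 237*d/32 - 15/16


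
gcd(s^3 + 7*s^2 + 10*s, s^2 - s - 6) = s + 2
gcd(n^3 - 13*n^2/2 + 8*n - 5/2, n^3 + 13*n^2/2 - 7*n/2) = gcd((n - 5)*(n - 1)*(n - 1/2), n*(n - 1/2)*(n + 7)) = n - 1/2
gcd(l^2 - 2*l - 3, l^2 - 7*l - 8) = l + 1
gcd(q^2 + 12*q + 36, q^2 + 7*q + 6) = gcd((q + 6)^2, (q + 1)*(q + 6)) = q + 6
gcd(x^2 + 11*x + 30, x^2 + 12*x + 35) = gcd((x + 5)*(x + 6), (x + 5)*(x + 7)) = x + 5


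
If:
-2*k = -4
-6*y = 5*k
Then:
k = 2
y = -5/3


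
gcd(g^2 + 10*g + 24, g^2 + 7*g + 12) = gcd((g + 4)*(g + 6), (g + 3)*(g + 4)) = g + 4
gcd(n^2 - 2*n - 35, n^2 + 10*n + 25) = n + 5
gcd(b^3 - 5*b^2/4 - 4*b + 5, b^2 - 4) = b^2 - 4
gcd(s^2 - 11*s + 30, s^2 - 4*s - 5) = s - 5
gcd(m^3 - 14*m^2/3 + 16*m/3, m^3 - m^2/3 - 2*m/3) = m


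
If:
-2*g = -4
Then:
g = 2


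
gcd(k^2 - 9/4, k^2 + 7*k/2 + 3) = k + 3/2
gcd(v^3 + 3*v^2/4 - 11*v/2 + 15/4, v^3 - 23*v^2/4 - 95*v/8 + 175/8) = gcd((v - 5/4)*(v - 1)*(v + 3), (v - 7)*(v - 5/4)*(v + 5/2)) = v - 5/4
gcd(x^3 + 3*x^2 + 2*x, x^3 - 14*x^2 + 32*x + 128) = x + 2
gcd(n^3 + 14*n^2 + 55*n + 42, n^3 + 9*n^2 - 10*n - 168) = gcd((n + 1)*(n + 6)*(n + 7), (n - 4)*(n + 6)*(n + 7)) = n^2 + 13*n + 42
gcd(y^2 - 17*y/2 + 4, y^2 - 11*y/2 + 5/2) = y - 1/2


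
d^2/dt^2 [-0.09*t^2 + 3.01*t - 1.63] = -0.180000000000000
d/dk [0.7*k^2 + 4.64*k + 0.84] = 1.4*k + 4.64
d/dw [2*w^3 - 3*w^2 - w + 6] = 6*w^2 - 6*w - 1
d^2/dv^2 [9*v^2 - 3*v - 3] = 18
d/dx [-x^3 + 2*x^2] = x*(4 - 3*x)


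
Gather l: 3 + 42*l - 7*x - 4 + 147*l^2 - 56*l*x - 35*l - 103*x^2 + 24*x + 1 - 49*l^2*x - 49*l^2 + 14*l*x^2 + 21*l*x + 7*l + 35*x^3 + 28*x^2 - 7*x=l^2*(98 - 49*x) + l*(14*x^2 - 35*x + 14) + 35*x^3 - 75*x^2 + 10*x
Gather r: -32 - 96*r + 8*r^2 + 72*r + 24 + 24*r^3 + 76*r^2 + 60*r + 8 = 24*r^3 + 84*r^2 + 36*r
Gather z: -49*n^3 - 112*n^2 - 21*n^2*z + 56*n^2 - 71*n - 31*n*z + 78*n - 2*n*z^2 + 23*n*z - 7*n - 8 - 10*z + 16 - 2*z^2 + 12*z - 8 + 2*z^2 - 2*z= -49*n^3 - 56*n^2 - 2*n*z^2 + z*(-21*n^2 - 8*n)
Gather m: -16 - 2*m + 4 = -2*m - 12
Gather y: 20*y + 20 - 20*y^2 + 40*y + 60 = -20*y^2 + 60*y + 80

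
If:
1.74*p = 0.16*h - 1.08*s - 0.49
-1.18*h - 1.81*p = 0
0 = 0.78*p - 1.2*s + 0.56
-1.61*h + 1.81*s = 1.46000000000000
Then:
No Solution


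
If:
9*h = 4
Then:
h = 4/9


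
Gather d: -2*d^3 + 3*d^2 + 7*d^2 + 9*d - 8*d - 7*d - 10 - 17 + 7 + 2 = -2*d^3 + 10*d^2 - 6*d - 18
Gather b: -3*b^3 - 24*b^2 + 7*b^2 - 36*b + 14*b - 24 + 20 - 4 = -3*b^3 - 17*b^2 - 22*b - 8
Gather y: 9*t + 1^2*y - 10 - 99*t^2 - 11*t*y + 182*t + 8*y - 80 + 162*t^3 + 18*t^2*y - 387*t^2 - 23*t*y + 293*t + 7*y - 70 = 162*t^3 - 486*t^2 + 484*t + y*(18*t^2 - 34*t + 16) - 160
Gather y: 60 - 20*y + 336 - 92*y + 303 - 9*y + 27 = 726 - 121*y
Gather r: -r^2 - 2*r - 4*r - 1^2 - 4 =-r^2 - 6*r - 5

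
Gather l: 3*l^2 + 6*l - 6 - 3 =3*l^2 + 6*l - 9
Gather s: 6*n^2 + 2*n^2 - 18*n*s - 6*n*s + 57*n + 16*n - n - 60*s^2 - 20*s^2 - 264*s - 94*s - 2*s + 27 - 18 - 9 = 8*n^2 + 72*n - 80*s^2 + s*(-24*n - 360)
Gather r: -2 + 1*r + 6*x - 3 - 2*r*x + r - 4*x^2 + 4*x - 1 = r*(2 - 2*x) - 4*x^2 + 10*x - 6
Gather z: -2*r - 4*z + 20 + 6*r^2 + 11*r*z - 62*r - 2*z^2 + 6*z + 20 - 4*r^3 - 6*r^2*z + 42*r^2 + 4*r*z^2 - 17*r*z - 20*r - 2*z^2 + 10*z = -4*r^3 + 48*r^2 - 84*r + z^2*(4*r - 4) + z*(-6*r^2 - 6*r + 12) + 40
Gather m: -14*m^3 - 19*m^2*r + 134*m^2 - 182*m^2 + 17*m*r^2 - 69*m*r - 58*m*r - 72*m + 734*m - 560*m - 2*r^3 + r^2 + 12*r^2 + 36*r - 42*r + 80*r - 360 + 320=-14*m^3 + m^2*(-19*r - 48) + m*(17*r^2 - 127*r + 102) - 2*r^3 + 13*r^2 + 74*r - 40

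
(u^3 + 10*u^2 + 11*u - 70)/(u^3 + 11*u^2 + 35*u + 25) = (u^2 + 5*u - 14)/(u^2 + 6*u + 5)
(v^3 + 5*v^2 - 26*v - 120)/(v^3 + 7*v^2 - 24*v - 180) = (v + 4)/(v + 6)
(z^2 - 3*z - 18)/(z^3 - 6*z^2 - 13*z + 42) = (z - 6)/(z^2 - 9*z + 14)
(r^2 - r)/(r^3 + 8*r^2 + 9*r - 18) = r/(r^2 + 9*r + 18)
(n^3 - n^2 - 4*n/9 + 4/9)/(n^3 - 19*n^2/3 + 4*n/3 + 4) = (n - 2/3)/(n - 6)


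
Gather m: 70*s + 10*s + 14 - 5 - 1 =80*s + 8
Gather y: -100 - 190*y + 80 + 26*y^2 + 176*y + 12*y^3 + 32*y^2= 12*y^3 + 58*y^2 - 14*y - 20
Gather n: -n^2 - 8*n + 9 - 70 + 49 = -n^2 - 8*n - 12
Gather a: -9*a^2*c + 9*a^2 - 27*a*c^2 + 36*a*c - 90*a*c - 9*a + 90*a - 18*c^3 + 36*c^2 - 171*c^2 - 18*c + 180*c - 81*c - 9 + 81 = a^2*(9 - 9*c) + a*(-27*c^2 - 54*c + 81) - 18*c^3 - 135*c^2 + 81*c + 72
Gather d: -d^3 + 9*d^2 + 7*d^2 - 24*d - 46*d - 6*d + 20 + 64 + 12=-d^3 + 16*d^2 - 76*d + 96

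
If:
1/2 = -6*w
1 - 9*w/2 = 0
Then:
No Solution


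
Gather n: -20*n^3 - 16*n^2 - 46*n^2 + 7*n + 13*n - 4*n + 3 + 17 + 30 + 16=-20*n^3 - 62*n^2 + 16*n + 66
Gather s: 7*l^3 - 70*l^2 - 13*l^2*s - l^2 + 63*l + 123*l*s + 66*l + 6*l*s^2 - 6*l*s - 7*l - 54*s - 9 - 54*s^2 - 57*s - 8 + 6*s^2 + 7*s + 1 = 7*l^3 - 71*l^2 + 122*l + s^2*(6*l - 48) + s*(-13*l^2 + 117*l - 104) - 16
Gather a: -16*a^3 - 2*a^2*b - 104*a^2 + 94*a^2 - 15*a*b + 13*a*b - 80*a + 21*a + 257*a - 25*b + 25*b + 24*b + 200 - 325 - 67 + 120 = -16*a^3 + a^2*(-2*b - 10) + a*(198 - 2*b) + 24*b - 72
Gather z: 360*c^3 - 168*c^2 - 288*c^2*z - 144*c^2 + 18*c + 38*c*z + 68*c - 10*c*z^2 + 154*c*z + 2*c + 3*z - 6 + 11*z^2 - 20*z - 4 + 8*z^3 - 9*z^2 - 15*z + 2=360*c^3 - 312*c^2 + 88*c + 8*z^3 + z^2*(2 - 10*c) + z*(-288*c^2 + 192*c - 32) - 8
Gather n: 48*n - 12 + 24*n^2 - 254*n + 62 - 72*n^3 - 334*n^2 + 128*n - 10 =-72*n^3 - 310*n^2 - 78*n + 40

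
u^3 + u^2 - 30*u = u*(u - 5)*(u + 6)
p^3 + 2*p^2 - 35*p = p*(p - 5)*(p + 7)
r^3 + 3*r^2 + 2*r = r*(r + 1)*(r + 2)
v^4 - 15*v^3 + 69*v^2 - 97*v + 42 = (v - 7)*(v - 6)*(v - 1)^2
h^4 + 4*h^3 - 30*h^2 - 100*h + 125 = (h - 5)*(h - 1)*(h + 5)^2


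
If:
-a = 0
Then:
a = 0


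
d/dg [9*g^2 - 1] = 18*g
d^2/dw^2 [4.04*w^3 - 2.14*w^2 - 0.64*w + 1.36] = 24.24*w - 4.28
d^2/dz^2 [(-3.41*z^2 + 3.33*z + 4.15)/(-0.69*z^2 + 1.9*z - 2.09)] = (5.77019399999999*z^3 - 41.360256*z^2 + 61.457058*z - 14.649988)/(0.328509*z^6 - 2.71377*z^5 + 10.457847*z^4 - 23.29894*z^3 + 31.676667*z^2 - 24.89817*z + 9.129329)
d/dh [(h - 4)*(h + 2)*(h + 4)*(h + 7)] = 4*h^3 + 27*h^2 - 4*h - 144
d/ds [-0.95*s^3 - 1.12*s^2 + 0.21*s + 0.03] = -2.85*s^2 - 2.24*s + 0.21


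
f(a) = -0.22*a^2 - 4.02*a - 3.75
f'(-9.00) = -0.06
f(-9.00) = 14.61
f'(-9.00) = -0.06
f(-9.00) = 14.61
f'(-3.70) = -2.39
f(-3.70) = 8.11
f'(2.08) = -4.94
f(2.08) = -13.06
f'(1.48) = -4.67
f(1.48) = -10.18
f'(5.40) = -6.40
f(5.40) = -31.87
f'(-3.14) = -2.64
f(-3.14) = 6.70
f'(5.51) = -6.44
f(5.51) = -32.58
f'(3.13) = -5.40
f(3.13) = -18.49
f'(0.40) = -4.20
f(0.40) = -5.39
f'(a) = -0.44*a - 4.02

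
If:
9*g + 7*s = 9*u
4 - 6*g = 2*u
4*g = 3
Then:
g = 3/4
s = -9/7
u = -1/4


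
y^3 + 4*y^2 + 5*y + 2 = (y + 1)^2*(y + 2)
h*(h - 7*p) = h^2 - 7*h*p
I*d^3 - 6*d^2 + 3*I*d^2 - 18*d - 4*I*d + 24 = (d + 4)*(d + 6*I)*(I*d - I)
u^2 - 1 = (u - 1)*(u + 1)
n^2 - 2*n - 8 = (n - 4)*(n + 2)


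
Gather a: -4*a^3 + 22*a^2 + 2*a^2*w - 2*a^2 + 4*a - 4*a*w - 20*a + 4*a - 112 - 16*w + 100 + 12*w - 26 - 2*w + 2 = -4*a^3 + a^2*(2*w + 20) + a*(-4*w - 12) - 6*w - 36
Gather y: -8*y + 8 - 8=-8*y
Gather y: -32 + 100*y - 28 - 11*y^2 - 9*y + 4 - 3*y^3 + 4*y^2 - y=-3*y^3 - 7*y^2 + 90*y - 56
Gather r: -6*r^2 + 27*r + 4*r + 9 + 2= -6*r^2 + 31*r + 11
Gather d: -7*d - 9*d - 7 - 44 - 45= -16*d - 96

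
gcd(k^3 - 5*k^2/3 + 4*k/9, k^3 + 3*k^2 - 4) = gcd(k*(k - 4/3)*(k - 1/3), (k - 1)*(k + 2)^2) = 1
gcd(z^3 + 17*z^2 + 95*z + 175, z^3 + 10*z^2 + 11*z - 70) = z^2 + 12*z + 35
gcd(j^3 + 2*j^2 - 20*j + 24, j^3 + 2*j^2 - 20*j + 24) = j^3 + 2*j^2 - 20*j + 24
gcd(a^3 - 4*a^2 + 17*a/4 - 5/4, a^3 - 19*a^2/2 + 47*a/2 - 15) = a^2 - 7*a/2 + 5/2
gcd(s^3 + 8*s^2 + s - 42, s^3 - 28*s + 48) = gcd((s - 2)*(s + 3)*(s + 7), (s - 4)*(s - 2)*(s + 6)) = s - 2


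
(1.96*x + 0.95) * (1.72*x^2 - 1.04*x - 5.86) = 3.3712*x^3 - 0.4044*x^2 - 12.4736*x - 5.567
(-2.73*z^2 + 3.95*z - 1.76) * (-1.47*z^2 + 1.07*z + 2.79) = 4.0131*z^4 - 8.7276*z^3 - 0.802999999999999*z^2 + 9.1373*z - 4.9104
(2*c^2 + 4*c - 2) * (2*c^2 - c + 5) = 4*c^4 + 6*c^3 + 2*c^2 + 22*c - 10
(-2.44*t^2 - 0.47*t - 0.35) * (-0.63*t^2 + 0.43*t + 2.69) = 1.5372*t^4 - 0.7531*t^3 - 6.5452*t^2 - 1.4148*t - 0.9415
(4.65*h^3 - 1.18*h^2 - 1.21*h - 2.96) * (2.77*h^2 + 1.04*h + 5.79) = 12.8805*h^5 + 1.5674*h^4 + 22.3446*h^3 - 16.2898*h^2 - 10.0843*h - 17.1384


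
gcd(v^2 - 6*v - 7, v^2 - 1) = v + 1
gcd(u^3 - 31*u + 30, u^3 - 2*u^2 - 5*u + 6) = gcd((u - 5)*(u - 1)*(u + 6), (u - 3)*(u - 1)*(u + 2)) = u - 1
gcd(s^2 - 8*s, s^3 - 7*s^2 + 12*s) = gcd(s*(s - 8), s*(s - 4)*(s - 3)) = s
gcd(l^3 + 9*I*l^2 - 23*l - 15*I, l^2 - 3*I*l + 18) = l + 3*I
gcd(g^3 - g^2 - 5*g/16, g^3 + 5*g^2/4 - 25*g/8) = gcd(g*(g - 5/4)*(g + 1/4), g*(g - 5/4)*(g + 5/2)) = g^2 - 5*g/4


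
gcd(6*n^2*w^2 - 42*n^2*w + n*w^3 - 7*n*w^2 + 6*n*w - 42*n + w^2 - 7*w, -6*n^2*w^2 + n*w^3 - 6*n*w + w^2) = n*w + 1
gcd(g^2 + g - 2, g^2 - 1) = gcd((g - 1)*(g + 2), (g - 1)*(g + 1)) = g - 1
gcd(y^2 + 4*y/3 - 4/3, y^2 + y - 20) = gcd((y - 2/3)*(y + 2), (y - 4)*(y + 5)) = 1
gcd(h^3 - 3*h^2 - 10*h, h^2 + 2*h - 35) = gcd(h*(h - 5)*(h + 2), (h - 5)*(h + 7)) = h - 5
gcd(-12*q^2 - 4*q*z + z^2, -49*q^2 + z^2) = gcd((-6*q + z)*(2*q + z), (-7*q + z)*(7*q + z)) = 1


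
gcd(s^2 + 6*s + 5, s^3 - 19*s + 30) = s + 5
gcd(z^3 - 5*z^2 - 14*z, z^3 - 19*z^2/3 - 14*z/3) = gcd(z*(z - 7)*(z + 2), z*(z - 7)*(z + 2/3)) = z^2 - 7*z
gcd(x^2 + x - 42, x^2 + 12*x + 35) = x + 7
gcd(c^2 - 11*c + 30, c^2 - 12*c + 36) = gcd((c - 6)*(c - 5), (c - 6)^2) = c - 6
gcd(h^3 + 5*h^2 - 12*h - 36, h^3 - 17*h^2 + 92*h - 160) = 1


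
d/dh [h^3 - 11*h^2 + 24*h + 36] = 3*h^2 - 22*h + 24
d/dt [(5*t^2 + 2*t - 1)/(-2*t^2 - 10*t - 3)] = 2*(-23*t^2 - 17*t - 8)/(4*t^4 + 40*t^3 + 112*t^2 + 60*t + 9)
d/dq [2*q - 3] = 2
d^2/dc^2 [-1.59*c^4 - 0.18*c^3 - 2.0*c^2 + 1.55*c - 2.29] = -19.08*c^2 - 1.08*c - 4.0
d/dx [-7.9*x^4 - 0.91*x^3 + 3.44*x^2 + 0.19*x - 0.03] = -31.6*x^3 - 2.73*x^2 + 6.88*x + 0.19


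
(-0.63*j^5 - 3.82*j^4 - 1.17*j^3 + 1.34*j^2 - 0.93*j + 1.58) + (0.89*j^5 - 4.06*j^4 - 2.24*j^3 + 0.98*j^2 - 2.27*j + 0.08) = 0.26*j^5 - 7.88*j^4 - 3.41*j^3 + 2.32*j^2 - 3.2*j + 1.66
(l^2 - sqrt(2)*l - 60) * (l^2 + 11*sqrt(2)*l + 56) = l^4 + 10*sqrt(2)*l^3 - 26*l^2 - 716*sqrt(2)*l - 3360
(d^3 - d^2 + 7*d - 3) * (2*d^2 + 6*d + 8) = 2*d^5 + 4*d^4 + 16*d^3 + 28*d^2 + 38*d - 24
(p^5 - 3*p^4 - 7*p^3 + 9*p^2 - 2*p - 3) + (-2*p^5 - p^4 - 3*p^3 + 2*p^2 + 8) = -p^5 - 4*p^4 - 10*p^3 + 11*p^2 - 2*p + 5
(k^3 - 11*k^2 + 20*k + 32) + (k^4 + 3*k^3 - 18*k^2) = k^4 + 4*k^3 - 29*k^2 + 20*k + 32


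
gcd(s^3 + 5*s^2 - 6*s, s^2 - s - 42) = s + 6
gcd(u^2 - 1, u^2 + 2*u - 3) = u - 1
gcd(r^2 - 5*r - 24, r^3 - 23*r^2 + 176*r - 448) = r - 8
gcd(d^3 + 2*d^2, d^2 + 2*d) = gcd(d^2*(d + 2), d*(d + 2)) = d^2 + 2*d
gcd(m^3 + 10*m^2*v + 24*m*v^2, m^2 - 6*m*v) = m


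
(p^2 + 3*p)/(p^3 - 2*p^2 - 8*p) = (p + 3)/(p^2 - 2*p - 8)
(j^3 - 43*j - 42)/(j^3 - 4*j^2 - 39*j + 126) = (j + 1)/(j - 3)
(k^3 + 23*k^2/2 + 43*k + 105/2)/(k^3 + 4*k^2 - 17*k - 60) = (k + 7/2)/(k - 4)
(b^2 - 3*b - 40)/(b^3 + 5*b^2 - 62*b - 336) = (b + 5)/(b^2 + 13*b + 42)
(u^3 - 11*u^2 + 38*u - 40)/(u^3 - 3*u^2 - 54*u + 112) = (u^2 - 9*u + 20)/(u^2 - u - 56)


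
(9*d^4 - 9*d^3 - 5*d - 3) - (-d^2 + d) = 9*d^4 - 9*d^3 + d^2 - 6*d - 3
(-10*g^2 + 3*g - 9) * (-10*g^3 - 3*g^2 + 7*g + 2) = 100*g^5 + 11*g^3 + 28*g^2 - 57*g - 18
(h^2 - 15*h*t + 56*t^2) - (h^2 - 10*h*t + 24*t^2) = -5*h*t + 32*t^2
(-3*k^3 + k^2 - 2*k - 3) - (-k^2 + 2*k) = -3*k^3 + 2*k^2 - 4*k - 3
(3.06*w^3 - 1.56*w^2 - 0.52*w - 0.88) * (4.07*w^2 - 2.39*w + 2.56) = 12.4542*w^5 - 13.6626*w^4 + 9.4456*w^3 - 6.3324*w^2 + 0.772*w - 2.2528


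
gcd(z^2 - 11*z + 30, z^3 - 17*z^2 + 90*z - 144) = z - 6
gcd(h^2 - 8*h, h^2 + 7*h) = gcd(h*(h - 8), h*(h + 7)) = h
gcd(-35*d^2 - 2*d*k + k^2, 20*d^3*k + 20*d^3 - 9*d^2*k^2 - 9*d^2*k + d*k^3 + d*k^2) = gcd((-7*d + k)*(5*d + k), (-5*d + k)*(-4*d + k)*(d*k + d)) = 1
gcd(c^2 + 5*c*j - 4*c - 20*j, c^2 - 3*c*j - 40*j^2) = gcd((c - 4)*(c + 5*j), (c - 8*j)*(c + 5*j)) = c + 5*j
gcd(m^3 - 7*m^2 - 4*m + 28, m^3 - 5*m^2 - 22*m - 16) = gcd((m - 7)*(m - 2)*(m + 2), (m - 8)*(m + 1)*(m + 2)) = m + 2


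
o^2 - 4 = (o - 2)*(o + 2)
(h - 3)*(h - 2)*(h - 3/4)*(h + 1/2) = h^4 - 21*h^3/4 + 55*h^2/8 + 3*h/8 - 9/4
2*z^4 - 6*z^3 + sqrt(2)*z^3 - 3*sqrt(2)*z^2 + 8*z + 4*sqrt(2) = (z - 2)^2*(sqrt(2)*z + 1)*(sqrt(2)*z + sqrt(2))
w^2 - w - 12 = (w - 4)*(w + 3)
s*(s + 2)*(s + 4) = s^3 + 6*s^2 + 8*s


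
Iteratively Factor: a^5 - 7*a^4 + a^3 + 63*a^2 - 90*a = (a - 5)*(a^4 - 2*a^3 - 9*a^2 + 18*a) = (a - 5)*(a + 3)*(a^3 - 5*a^2 + 6*a) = (a - 5)*(a - 2)*(a + 3)*(a^2 - 3*a) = (a - 5)*(a - 3)*(a - 2)*(a + 3)*(a)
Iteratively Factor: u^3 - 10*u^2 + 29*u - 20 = (u - 4)*(u^2 - 6*u + 5) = (u - 5)*(u - 4)*(u - 1)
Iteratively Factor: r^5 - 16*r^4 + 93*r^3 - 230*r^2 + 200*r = (r - 5)*(r^4 - 11*r^3 + 38*r^2 - 40*r) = r*(r - 5)*(r^3 - 11*r^2 + 38*r - 40) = r*(r - 5)^2*(r^2 - 6*r + 8) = r*(r - 5)^2*(r - 2)*(r - 4)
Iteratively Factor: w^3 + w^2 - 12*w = (w)*(w^2 + w - 12) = w*(w - 3)*(w + 4)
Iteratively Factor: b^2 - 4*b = (b)*(b - 4)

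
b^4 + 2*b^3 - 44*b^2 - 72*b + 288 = (b - 6)*(b - 2)*(b + 4)*(b + 6)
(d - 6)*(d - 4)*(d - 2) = d^3 - 12*d^2 + 44*d - 48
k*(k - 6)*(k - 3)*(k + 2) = k^4 - 7*k^3 + 36*k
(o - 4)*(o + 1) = o^2 - 3*o - 4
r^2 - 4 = (r - 2)*(r + 2)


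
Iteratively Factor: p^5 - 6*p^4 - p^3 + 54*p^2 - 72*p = (p - 4)*(p^4 - 2*p^3 - 9*p^2 + 18*p) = (p - 4)*(p + 3)*(p^3 - 5*p^2 + 6*p) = (p - 4)*(p - 3)*(p + 3)*(p^2 - 2*p) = p*(p - 4)*(p - 3)*(p + 3)*(p - 2)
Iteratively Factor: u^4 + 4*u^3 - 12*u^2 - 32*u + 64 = (u - 2)*(u^3 + 6*u^2 - 32) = (u - 2)*(u + 4)*(u^2 + 2*u - 8) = (u - 2)*(u + 4)^2*(u - 2)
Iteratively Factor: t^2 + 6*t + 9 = (t + 3)*(t + 3)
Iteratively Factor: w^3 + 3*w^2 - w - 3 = (w - 1)*(w^2 + 4*w + 3) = (w - 1)*(w + 3)*(w + 1)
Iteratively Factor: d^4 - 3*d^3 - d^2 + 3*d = (d + 1)*(d^3 - 4*d^2 + 3*d) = d*(d + 1)*(d^2 - 4*d + 3) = d*(d - 1)*(d + 1)*(d - 3)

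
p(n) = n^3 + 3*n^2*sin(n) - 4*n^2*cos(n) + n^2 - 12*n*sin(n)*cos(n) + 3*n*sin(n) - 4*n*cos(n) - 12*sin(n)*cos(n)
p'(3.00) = -9.59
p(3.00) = 95.31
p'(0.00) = -16.00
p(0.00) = 0.00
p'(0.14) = -18.44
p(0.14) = -2.43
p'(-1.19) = 9.67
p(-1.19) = -2.02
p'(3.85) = -44.38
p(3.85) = 63.41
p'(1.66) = 74.92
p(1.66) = 24.93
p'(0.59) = -9.77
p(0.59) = -9.82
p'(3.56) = -47.07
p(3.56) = 77.02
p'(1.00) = 20.59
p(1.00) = -8.19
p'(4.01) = -37.34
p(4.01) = 56.83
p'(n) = 4*n^2*sin(n) + 3*n^2*cos(n) + 3*n^2 + 12*n*sin(n)^2 + 10*n*sin(n) - 12*n*cos(n)^2 - 5*n*cos(n) + 2*n + 12*sin(n)^2 - 12*sin(n)*cos(n) + 3*sin(n) - 12*cos(n)^2 - 4*cos(n)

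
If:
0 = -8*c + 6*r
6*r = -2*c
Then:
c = 0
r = 0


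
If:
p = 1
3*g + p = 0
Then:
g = -1/3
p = 1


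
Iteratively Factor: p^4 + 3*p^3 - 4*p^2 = (p)*(p^3 + 3*p^2 - 4*p) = p^2*(p^2 + 3*p - 4) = p^2*(p - 1)*(p + 4)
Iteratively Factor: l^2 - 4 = (l - 2)*(l + 2)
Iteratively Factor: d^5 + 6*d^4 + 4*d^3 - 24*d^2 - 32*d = (d + 4)*(d^4 + 2*d^3 - 4*d^2 - 8*d) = (d + 2)*(d + 4)*(d^3 - 4*d) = d*(d + 2)*(d + 4)*(d^2 - 4) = d*(d + 2)^2*(d + 4)*(d - 2)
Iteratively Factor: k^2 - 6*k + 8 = (k - 2)*(k - 4)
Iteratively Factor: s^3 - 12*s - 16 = (s + 2)*(s^2 - 2*s - 8) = (s - 4)*(s + 2)*(s + 2)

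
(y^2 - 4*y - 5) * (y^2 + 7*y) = y^4 + 3*y^3 - 33*y^2 - 35*y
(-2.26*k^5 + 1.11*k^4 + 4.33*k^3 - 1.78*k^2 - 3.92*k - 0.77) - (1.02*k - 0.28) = -2.26*k^5 + 1.11*k^4 + 4.33*k^3 - 1.78*k^2 - 4.94*k - 0.49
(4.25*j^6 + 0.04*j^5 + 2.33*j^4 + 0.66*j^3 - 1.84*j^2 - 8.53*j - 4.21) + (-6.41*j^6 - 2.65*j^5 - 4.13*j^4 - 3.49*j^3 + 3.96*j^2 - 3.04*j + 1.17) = -2.16*j^6 - 2.61*j^5 - 1.8*j^4 - 2.83*j^3 + 2.12*j^2 - 11.57*j - 3.04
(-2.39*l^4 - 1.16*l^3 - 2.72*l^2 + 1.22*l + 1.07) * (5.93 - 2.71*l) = 6.4769*l^5 - 11.0291*l^4 + 0.492400000000002*l^3 - 19.4358*l^2 + 4.3349*l + 6.3451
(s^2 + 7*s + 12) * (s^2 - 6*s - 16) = s^4 + s^3 - 46*s^2 - 184*s - 192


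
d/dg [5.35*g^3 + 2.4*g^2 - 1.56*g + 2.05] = 16.05*g^2 + 4.8*g - 1.56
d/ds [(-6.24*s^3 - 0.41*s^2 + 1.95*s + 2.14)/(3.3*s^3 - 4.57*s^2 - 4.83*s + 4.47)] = (29.8698*s^4 + 47.4084*s^3 - 93.9726*s^2 + 15.8942*s + 19.0527)/(10.89*s^6 - 30.162*s^5 - 10.9931*s^4 + 73.6482*s^3 - 17.5269*s^2 - 43.1802*s + 19.9809)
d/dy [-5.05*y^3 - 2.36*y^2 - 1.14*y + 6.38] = -15.15*y^2 - 4.72*y - 1.14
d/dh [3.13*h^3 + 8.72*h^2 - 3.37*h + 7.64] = 9.39*h^2 + 17.44*h - 3.37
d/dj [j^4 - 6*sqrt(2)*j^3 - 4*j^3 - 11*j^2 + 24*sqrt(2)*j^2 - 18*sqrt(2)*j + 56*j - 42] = 4*j^3 - 18*sqrt(2)*j^2 - 12*j^2 - 22*j + 48*sqrt(2)*j - 18*sqrt(2) + 56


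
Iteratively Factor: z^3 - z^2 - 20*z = (z)*(z^2 - z - 20) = z*(z - 5)*(z + 4)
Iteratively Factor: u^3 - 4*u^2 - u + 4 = (u + 1)*(u^2 - 5*u + 4) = (u - 4)*(u + 1)*(u - 1)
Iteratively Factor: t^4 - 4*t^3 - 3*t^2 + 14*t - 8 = (t + 2)*(t^3 - 6*t^2 + 9*t - 4) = (t - 4)*(t + 2)*(t^2 - 2*t + 1) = (t - 4)*(t - 1)*(t + 2)*(t - 1)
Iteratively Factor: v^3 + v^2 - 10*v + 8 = (v + 4)*(v^2 - 3*v + 2) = (v - 1)*(v + 4)*(v - 2)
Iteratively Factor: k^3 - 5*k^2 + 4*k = (k)*(k^2 - 5*k + 4) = k*(k - 4)*(k - 1)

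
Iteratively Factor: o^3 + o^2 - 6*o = (o + 3)*(o^2 - 2*o) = o*(o + 3)*(o - 2)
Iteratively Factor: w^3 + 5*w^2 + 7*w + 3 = (w + 1)*(w^2 + 4*w + 3) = (w + 1)*(w + 3)*(w + 1)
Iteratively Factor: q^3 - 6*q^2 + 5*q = (q - 1)*(q^2 - 5*q) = q*(q - 1)*(q - 5)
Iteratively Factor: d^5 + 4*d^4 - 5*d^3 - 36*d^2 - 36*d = (d + 2)*(d^4 + 2*d^3 - 9*d^2 - 18*d) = (d - 3)*(d + 2)*(d^3 + 5*d^2 + 6*d) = (d - 3)*(d + 2)^2*(d^2 + 3*d) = d*(d - 3)*(d + 2)^2*(d + 3)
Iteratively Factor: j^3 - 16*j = (j - 4)*(j^2 + 4*j) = j*(j - 4)*(j + 4)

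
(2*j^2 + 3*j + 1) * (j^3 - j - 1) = 2*j^5 + 3*j^4 - j^3 - 5*j^2 - 4*j - 1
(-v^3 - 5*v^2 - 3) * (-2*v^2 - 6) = 2*v^5 + 10*v^4 + 6*v^3 + 36*v^2 + 18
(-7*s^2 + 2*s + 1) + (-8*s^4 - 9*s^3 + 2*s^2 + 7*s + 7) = -8*s^4 - 9*s^3 - 5*s^2 + 9*s + 8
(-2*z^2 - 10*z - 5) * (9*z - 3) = -18*z^3 - 84*z^2 - 15*z + 15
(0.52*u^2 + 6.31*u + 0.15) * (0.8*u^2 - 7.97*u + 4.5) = 0.416*u^4 + 0.9036*u^3 - 47.8307*u^2 + 27.1995*u + 0.675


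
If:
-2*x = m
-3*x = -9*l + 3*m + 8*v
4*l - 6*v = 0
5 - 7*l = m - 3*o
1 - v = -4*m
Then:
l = -9/82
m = -11/41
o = -165/82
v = -3/41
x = 11/82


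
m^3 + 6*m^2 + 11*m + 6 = (m + 1)*(m + 2)*(m + 3)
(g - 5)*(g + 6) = g^2 + g - 30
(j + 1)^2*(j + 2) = j^3 + 4*j^2 + 5*j + 2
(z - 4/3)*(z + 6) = z^2 + 14*z/3 - 8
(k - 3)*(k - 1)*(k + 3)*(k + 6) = k^4 + 5*k^3 - 15*k^2 - 45*k + 54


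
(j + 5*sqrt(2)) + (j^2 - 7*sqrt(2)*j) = j^2 - 7*sqrt(2)*j + j + 5*sqrt(2)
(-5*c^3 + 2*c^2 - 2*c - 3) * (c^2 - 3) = -5*c^5 + 2*c^4 + 13*c^3 - 9*c^2 + 6*c + 9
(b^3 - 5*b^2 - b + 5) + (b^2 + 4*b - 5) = b^3 - 4*b^2 + 3*b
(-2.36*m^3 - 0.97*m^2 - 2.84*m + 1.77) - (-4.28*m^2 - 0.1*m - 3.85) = -2.36*m^3 + 3.31*m^2 - 2.74*m + 5.62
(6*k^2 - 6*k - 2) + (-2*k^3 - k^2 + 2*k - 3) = -2*k^3 + 5*k^2 - 4*k - 5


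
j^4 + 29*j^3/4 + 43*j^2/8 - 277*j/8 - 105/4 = (j - 2)*(j + 3/4)*(j + 7/2)*(j + 5)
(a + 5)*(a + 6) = a^2 + 11*a + 30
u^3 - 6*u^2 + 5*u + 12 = (u - 4)*(u - 3)*(u + 1)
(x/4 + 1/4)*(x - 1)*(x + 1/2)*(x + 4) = x^4/4 + 9*x^3/8 + x^2/4 - 9*x/8 - 1/2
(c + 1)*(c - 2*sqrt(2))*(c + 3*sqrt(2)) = c^3 + c^2 + sqrt(2)*c^2 - 12*c + sqrt(2)*c - 12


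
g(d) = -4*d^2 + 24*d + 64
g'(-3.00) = 48.00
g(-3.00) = -44.00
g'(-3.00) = 48.00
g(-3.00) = -44.00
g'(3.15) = -1.20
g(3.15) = 99.91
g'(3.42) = -3.36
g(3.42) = 99.29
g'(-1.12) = 32.96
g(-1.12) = 32.10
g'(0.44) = 20.48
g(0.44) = 73.79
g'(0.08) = 23.36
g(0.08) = 65.89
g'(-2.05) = 40.40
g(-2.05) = -2.01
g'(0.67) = 18.64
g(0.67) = 78.28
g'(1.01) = 15.92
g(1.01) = 84.16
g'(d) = 24 - 8*d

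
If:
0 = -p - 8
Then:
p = -8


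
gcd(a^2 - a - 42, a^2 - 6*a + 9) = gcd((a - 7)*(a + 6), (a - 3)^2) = 1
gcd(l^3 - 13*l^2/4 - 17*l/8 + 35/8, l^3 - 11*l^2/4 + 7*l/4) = l - 1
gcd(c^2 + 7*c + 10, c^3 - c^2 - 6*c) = c + 2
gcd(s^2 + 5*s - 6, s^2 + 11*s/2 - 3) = s + 6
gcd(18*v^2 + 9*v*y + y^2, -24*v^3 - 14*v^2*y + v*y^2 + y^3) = 3*v + y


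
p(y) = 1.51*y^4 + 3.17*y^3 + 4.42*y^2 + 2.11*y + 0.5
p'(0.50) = 9.66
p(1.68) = 43.58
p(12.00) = 37451.42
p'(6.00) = 1702.15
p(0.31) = 1.69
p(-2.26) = 21.11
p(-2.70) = 44.88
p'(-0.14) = 1.04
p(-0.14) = 0.28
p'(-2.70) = -71.32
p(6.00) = 2813.96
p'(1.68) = 72.44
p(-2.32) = 23.56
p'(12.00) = 11914.75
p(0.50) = 3.15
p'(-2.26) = -39.02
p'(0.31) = 5.94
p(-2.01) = 13.02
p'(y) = 6.04*y^3 + 9.51*y^2 + 8.84*y + 2.11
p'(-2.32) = -42.63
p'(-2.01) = -26.29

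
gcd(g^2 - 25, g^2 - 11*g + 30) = g - 5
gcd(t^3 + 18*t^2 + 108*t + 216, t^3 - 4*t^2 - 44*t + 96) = t + 6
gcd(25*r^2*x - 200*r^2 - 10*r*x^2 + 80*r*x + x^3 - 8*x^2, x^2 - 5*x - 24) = x - 8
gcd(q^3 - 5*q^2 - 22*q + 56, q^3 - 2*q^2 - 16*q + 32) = q^2 + 2*q - 8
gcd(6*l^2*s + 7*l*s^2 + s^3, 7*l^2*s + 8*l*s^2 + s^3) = l*s + s^2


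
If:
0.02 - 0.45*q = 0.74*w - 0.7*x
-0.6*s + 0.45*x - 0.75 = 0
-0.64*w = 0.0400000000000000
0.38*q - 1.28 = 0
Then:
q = 3.37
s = 0.30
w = -0.06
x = 2.07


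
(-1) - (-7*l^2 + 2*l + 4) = 7*l^2 - 2*l - 5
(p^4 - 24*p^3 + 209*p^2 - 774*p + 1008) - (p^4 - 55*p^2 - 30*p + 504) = -24*p^3 + 264*p^2 - 744*p + 504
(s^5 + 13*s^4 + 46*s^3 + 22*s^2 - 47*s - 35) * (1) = s^5 + 13*s^4 + 46*s^3 + 22*s^2 - 47*s - 35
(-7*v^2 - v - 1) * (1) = -7*v^2 - v - 1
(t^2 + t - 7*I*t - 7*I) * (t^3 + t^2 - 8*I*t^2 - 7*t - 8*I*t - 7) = t^5 + 2*t^4 - 15*I*t^4 - 62*t^3 - 30*I*t^3 - 126*t^2 + 34*I*t^2 - 63*t + 98*I*t + 49*I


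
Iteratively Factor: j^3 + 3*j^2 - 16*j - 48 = (j + 3)*(j^2 - 16) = (j + 3)*(j + 4)*(j - 4)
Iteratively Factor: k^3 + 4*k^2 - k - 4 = (k + 1)*(k^2 + 3*k - 4) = (k - 1)*(k + 1)*(k + 4)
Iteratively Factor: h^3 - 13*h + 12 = (h - 1)*(h^2 + h - 12) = (h - 3)*(h - 1)*(h + 4)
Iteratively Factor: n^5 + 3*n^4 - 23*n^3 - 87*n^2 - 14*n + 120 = (n + 3)*(n^4 - 23*n^2 - 18*n + 40) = (n + 3)*(n + 4)*(n^3 - 4*n^2 - 7*n + 10) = (n - 5)*(n + 3)*(n + 4)*(n^2 + n - 2) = (n - 5)*(n - 1)*(n + 3)*(n + 4)*(n + 2)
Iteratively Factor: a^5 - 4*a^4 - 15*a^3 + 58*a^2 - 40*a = (a - 1)*(a^4 - 3*a^3 - 18*a^2 + 40*a) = (a - 1)*(a + 4)*(a^3 - 7*a^2 + 10*a) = (a - 2)*(a - 1)*(a + 4)*(a^2 - 5*a) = (a - 5)*(a - 2)*(a - 1)*(a + 4)*(a)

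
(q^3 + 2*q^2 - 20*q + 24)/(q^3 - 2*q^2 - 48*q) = (q^2 - 4*q + 4)/(q*(q - 8))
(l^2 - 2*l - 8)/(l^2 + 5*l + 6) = (l - 4)/(l + 3)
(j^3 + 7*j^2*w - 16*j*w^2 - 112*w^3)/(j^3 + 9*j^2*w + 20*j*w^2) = (j^2 + 3*j*w - 28*w^2)/(j*(j + 5*w))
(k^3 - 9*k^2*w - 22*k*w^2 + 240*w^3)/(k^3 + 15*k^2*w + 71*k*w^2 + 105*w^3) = (k^2 - 14*k*w + 48*w^2)/(k^2 + 10*k*w + 21*w^2)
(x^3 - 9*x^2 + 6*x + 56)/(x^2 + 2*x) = x - 11 + 28/x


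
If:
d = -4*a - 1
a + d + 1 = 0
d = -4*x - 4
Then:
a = 0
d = -1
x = -3/4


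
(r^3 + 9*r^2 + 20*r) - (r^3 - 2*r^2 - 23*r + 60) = 11*r^2 + 43*r - 60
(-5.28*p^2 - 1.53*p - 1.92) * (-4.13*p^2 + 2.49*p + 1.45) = 21.8064*p^4 - 6.8283*p^3 - 3.5361*p^2 - 6.9993*p - 2.784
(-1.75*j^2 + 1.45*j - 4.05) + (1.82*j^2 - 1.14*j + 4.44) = 0.0700000000000001*j^2 + 0.31*j + 0.390000000000001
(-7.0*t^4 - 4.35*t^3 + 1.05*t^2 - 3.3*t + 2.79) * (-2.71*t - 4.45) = 18.97*t^5 + 42.9385*t^4 + 16.512*t^3 + 4.2705*t^2 + 7.1241*t - 12.4155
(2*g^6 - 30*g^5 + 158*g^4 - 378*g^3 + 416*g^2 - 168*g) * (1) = 2*g^6 - 30*g^5 + 158*g^4 - 378*g^3 + 416*g^2 - 168*g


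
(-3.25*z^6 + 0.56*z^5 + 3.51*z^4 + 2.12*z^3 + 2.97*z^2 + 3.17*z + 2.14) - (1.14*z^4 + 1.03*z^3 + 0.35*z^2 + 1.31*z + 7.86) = -3.25*z^6 + 0.56*z^5 + 2.37*z^4 + 1.09*z^3 + 2.62*z^2 + 1.86*z - 5.72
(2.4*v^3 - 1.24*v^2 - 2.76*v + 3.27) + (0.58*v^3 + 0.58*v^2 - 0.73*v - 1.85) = 2.98*v^3 - 0.66*v^2 - 3.49*v + 1.42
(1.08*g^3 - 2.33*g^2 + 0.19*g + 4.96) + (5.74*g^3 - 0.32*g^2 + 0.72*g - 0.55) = 6.82*g^3 - 2.65*g^2 + 0.91*g + 4.41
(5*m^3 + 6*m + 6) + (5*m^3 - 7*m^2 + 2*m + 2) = 10*m^3 - 7*m^2 + 8*m + 8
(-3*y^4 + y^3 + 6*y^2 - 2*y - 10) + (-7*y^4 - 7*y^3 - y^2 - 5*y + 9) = -10*y^4 - 6*y^3 + 5*y^2 - 7*y - 1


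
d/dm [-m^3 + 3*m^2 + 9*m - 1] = -3*m^2 + 6*m + 9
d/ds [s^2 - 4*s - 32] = 2*s - 4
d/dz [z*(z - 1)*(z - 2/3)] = 3*z^2 - 10*z/3 + 2/3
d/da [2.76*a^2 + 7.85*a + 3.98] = 5.52*a + 7.85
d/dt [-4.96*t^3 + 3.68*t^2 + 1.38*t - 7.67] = -14.88*t^2 + 7.36*t + 1.38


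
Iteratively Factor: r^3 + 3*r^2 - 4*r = (r - 1)*(r^2 + 4*r) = (r - 1)*(r + 4)*(r)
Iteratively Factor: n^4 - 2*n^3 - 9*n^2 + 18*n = (n + 3)*(n^3 - 5*n^2 + 6*n) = (n - 3)*(n + 3)*(n^2 - 2*n) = (n - 3)*(n - 2)*(n + 3)*(n)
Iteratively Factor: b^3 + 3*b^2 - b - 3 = (b + 3)*(b^2 - 1) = (b - 1)*(b + 3)*(b + 1)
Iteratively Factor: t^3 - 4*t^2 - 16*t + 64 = (t - 4)*(t^2 - 16) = (t - 4)*(t + 4)*(t - 4)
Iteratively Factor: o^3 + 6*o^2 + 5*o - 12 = (o + 4)*(o^2 + 2*o - 3) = (o + 3)*(o + 4)*(o - 1)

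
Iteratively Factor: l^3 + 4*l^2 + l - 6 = (l - 1)*(l^2 + 5*l + 6) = (l - 1)*(l + 3)*(l + 2)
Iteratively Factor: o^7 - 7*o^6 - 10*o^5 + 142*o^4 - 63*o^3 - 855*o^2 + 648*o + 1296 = (o + 3)*(o^6 - 10*o^5 + 20*o^4 + 82*o^3 - 309*o^2 + 72*o + 432) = (o + 3)^2*(o^5 - 13*o^4 + 59*o^3 - 95*o^2 - 24*o + 144) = (o - 4)*(o + 3)^2*(o^4 - 9*o^3 + 23*o^2 - 3*o - 36) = (o - 4)^2*(o + 3)^2*(o^3 - 5*o^2 + 3*o + 9) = (o - 4)^2*(o - 3)*(o + 3)^2*(o^2 - 2*o - 3) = (o - 4)^2*(o - 3)*(o + 1)*(o + 3)^2*(o - 3)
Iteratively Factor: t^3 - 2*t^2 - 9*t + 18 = (t + 3)*(t^2 - 5*t + 6) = (t - 2)*(t + 3)*(t - 3)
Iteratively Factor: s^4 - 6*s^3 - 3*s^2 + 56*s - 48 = (s - 4)*(s^3 - 2*s^2 - 11*s + 12) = (s - 4)*(s - 1)*(s^2 - s - 12) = (s - 4)^2*(s - 1)*(s + 3)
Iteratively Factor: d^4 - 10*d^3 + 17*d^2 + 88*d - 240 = (d - 5)*(d^3 - 5*d^2 - 8*d + 48) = (d - 5)*(d + 3)*(d^2 - 8*d + 16) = (d - 5)*(d - 4)*(d + 3)*(d - 4)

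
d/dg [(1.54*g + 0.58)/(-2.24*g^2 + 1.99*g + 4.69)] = (3.4496*g^2 + 2.5984*g + 6.0684)/(5.0176*g^4 - 8.9152*g^3 - 17.0511*g^2 + 18.6662*g + 21.9961)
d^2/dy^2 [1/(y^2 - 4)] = 2*(3*y^2 + 4)/(y^2 - 4)^3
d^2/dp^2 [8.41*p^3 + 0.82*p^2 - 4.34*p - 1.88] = 50.46*p + 1.64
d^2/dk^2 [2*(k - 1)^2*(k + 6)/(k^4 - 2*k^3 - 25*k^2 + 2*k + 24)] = 4*(k^6 + 15*k^5 + 27*k^4 + 325*k^3 + 1098*k^2 - 1260*k - 6456)/(k^9 - 3*k^8 - 75*k^7 + 83*k^6 + 2094*k^5 + 1644*k^4 - 19592*k^3 - 50400*k^2 - 44928*k - 13824)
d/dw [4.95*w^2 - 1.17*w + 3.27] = 9.9*w - 1.17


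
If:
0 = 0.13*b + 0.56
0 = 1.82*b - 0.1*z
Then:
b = -4.31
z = -78.40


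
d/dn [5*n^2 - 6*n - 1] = 10*n - 6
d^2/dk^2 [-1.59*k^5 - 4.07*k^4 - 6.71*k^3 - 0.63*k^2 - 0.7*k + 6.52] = -31.8*k^3 - 48.84*k^2 - 40.26*k - 1.26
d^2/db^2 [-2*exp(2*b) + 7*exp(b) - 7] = (7 - 8*exp(b))*exp(b)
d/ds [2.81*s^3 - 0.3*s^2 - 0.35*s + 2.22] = 8.43*s^2 - 0.6*s - 0.35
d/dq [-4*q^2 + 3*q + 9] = 3 - 8*q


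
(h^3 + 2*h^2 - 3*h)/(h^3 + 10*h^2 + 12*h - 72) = h*(h^2 + 2*h - 3)/(h^3 + 10*h^2 + 12*h - 72)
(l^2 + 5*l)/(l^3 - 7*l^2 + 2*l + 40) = l*(l + 5)/(l^3 - 7*l^2 + 2*l + 40)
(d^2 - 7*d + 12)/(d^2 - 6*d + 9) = (d - 4)/(d - 3)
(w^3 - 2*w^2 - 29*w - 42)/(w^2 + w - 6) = (w^2 - 5*w - 14)/(w - 2)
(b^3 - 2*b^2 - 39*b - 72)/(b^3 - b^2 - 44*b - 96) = (b + 3)/(b + 4)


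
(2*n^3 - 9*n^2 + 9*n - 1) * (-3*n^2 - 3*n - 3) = -6*n^5 + 21*n^4 - 6*n^3 + 3*n^2 - 24*n + 3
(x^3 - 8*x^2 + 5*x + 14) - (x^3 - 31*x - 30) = -8*x^2 + 36*x + 44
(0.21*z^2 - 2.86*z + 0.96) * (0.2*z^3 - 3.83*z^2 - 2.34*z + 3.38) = 0.042*z^5 - 1.3763*z^4 + 10.6544*z^3 + 3.7254*z^2 - 11.9132*z + 3.2448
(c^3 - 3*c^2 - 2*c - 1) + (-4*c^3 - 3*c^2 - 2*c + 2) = -3*c^3 - 6*c^2 - 4*c + 1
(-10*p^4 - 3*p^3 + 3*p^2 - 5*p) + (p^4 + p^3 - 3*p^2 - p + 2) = -9*p^4 - 2*p^3 - 6*p + 2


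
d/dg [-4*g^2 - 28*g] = -8*g - 28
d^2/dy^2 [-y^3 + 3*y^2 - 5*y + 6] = 6 - 6*y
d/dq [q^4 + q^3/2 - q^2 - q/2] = 4*q^3 + 3*q^2/2 - 2*q - 1/2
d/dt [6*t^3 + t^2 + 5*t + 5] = 18*t^2 + 2*t + 5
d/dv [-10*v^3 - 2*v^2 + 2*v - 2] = -30*v^2 - 4*v + 2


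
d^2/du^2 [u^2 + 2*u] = 2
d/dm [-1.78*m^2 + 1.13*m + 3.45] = 1.13 - 3.56*m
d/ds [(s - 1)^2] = 2*s - 2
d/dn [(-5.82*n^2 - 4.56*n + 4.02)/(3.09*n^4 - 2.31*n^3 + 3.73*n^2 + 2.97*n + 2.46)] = (35.9676*n^5 + 28.827*n^4 - 70.7544*n^3 + 27.582*n^2 - 58.6236*n - 23.157)/(9.5481*n^8 - 14.2758*n^7 + 28.3875*n^6 + 1.122*n^5 + 15.3943*n^4 + 10.791*n^3 + 27.1725*n^2 + 14.6124*n + 6.0516)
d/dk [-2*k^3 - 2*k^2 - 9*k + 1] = -6*k^2 - 4*k - 9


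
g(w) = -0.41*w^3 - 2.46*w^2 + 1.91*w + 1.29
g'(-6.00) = -12.85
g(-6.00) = -10.17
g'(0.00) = 1.91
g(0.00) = 1.29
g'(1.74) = -10.37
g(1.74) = -4.99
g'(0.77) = -2.61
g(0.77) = 1.11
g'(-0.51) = 4.10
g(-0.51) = -0.27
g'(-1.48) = 6.50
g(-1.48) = -5.60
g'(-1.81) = 6.79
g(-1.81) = -7.80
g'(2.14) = -14.25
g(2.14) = -9.91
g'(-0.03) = 2.06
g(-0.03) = 1.23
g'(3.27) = -27.33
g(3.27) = -33.10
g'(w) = -1.23*w^2 - 4.92*w + 1.91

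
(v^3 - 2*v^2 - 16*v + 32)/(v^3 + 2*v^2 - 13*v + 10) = (v^2 - 16)/(v^2 + 4*v - 5)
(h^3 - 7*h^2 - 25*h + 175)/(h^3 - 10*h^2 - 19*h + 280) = (h - 5)/(h - 8)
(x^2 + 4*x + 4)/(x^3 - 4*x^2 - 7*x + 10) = (x + 2)/(x^2 - 6*x + 5)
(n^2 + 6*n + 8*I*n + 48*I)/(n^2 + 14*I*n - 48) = (n + 6)/(n + 6*I)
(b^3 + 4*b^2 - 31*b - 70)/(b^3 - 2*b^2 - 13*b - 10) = (b + 7)/(b + 1)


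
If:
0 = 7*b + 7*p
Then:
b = -p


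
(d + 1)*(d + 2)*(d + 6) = d^3 + 9*d^2 + 20*d + 12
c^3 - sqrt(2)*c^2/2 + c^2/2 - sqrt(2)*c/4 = c*(c + 1/2)*(c - sqrt(2)/2)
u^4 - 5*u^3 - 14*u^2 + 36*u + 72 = (u - 6)*(u - 3)*(u + 2)^2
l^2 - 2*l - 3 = (l - 3)*(l + 1)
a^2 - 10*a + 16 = (a - 8)*(a - 2)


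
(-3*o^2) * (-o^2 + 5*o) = 3*o^4 - 15*o^3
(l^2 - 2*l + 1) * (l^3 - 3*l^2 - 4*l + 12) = l^5 - 5*l^4 + 3*l^3 + 17*l^2 - 28*l + 12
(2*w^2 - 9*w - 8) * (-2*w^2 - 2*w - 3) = -4*w^4 + 14*w^3 + 28*w^2 + 43*w + 24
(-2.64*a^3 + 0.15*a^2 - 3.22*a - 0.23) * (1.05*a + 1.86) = -2.772*a^4 - 4.7529*a^3 - 3.102*a^2 - 6.2307*a - 0.4278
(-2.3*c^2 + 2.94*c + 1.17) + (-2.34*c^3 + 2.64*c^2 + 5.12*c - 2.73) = -2.34*c^3 + 0.34*c^2 + 8.06*c - 1.56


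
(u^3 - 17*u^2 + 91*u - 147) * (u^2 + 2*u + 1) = u^5 - 15*u^4 + 58*u^3 + 18*u^2 - 203*u - 147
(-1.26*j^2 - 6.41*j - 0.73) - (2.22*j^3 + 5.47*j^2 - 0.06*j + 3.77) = -2.22*j^3 - 6.73*j^2 - 6.35*j - 4.5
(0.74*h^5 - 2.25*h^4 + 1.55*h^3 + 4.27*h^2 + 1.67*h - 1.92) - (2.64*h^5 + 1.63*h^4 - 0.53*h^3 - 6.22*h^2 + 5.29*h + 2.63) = -1.9*h^5 - 3.88*h^4 + 2.08*h^3 + 10.49*h^2 - 3.62*h - 4.55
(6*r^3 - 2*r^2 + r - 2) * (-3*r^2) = -18*r^5 + 6*r^4 - 3*r^3 + 6*r^2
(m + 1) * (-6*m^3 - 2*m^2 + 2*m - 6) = -6*m^4 - 8*m^3 - 4*m - 6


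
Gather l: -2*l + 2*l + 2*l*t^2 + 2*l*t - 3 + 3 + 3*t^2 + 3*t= l*(2*t^2 + 2*t) + 3*t^2 + 3*t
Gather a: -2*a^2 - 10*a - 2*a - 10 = -2*a^2 - 12*a - 10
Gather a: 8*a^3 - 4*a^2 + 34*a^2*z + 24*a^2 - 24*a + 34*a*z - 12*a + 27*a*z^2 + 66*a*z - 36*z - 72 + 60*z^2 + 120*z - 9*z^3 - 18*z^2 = 8*a^3 + a^2*(34*z + 20) + a*(27*z^2 + 100*z - 36) - 9*z^3 + 42*z^2 + 84*z - 72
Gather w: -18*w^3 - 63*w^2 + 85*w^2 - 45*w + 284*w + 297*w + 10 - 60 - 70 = -18*w^3 + 22*w^2 + 536*w - 120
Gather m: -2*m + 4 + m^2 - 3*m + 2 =m^2 - 5*m + 6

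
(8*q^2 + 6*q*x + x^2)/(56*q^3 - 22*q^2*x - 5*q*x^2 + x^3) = (2*q + x)/(14*q^2 - 9*q*x + x^2)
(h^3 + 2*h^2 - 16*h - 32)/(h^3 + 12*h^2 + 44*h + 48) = (h - 4)/(h + 6)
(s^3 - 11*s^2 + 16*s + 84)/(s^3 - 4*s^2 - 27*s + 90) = (s^2 - 5*s - 14)/(s^2 + 2*s - 15)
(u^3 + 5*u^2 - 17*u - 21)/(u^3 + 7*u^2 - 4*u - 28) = (u^2 - 2*u - 3)/(u^2 - 4)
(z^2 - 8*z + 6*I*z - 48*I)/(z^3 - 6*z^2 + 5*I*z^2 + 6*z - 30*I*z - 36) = (z - 8)/(z^2 - z*(6 + I) + 6*I)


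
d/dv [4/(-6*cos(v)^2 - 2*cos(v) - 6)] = -2*(6*cos(v) + 1)*sin(v)/(3*cos(v)^2 + cos(v) + 3)^2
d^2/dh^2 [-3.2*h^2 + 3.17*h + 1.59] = -6.40000000000000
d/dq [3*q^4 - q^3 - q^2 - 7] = q*(12*q^2 - 3*q - 2)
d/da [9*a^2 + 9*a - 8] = 18*a + 9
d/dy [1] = 0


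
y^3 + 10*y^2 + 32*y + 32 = (y + 2)*(y + 4)^2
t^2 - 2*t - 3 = (t - 3)*(t + 1)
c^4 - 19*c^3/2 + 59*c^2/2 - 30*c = c*(c - 4)*(c - 3)*(c - 5/2)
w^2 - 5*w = w*(w - 5)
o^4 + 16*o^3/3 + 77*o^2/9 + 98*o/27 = o*(o + 2/3)*(o + 7/3)^2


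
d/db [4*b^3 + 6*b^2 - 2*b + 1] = 12*b^2 + 12*b - 2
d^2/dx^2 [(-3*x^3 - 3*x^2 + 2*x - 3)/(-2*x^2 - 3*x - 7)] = 2*(-41*x^3 + 99*x^2 + 579*x + 174)/(8*x^6 + 36*x^5 + 138*x^4 + 279*x^3 + 483*x^2 + 441*x + 343)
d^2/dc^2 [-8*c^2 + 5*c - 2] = -16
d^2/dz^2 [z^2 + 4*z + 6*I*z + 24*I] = 2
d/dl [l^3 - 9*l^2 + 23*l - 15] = 3*l^2 - 18*l + 23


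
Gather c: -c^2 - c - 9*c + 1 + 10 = -c^2 - 10*c + 11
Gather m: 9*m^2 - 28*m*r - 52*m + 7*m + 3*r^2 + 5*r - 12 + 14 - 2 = 9*m^2 + m*(-28*r - 45) + 3*r^2 + 5*r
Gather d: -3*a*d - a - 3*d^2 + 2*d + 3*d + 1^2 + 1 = -a - 3*d^2 + d*(5 - 3*a) + 2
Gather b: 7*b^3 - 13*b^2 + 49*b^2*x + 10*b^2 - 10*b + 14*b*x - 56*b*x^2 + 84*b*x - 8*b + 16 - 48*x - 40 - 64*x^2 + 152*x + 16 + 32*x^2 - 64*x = 7*b^3 + b^2*(49*x - 3) + b*(-56*x^2 + 98*x - 18) - 32*x^2 + 40*x - 8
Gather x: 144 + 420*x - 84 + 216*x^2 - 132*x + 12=216*x^2 + 288*x + 72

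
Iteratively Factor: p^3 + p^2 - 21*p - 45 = (p + 3)*(p^2 - 2*p - 15) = (p - 5)*(p + 3)*(p + 3)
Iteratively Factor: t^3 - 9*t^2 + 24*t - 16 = (t - 4)*(t^2 - 5*t + 4) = (t - 4)*(t - 1)*(t - 4)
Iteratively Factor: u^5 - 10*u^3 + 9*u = (u)*(u^4 - 10*u^2 + 9) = u*(u + 3)*(u^3 - 3*u^2 - u + 3) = u*(u - 3)*(u + 3)*(u^2 - 1) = u*(u - 3)*(u + 1)*(u + 3)*(u - 1)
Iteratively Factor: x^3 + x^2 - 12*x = (x - 3)*(x^2 + 4*x) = (x - 3)*(x + 4)*(x)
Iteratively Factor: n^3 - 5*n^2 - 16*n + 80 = (n - 4)*(n^2 - n - 20) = (n - 4)*(n + 4)*(n - 5)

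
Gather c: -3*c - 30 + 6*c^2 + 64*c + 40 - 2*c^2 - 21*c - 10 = 4*c^2 + 40*c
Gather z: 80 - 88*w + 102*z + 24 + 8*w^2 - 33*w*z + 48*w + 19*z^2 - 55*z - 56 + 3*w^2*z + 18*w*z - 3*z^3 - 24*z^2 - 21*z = 8*w^2 - 40*w - 3*z^3 - 5*z^2 + z*(3*w^2 - 15*w + 26) + 48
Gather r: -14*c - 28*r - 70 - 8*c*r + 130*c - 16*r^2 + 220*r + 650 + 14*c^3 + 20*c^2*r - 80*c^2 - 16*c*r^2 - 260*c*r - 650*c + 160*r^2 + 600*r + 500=14*c^3 - 80*c^2 - 534*c + r^2*(144 - 16*c) + r*(20*c^2 - 268*c + 792) + 1080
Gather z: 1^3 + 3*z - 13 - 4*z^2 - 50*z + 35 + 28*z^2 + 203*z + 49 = 24*z^2 + 156*z + 72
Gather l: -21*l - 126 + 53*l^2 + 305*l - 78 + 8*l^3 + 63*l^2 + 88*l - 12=8*l^3 + 116*l^2 + 372*l - 216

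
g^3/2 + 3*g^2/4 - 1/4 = (g/2 + 1/2)*(g - 1/2)*(g + 1)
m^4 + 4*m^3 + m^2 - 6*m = m*(m - 1)*(m + 2)*(m + 3)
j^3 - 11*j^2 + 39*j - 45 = (j - 5)*(j - 3)^2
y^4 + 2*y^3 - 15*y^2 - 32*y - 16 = (y - 4)*(y + 1)^2*(y + 4)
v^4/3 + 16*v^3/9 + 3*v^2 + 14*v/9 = v*(v/3 + 1/3)*(v + 2)*(v + 7/3)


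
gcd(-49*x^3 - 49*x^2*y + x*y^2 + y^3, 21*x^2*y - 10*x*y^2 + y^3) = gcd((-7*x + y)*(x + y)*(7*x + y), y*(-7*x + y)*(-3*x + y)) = 7*x - y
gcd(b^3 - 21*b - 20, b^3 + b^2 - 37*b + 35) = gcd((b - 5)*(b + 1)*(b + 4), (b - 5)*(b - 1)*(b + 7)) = b - 5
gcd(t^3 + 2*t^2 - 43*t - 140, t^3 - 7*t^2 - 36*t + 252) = t - 7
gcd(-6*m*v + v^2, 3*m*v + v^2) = v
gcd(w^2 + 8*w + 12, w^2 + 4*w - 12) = w + 6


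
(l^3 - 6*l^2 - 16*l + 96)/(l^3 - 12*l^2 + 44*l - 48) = (l + 4)/(l - 2)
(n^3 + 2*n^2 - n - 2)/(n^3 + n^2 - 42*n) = (n^3 + 2*n^2 - n - 2)/(n*(n^2 + n - 42))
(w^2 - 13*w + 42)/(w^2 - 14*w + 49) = (w - 6)/(w - 7)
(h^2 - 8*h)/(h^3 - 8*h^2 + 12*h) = (h - 8)/(h^2 - 8*h + 12)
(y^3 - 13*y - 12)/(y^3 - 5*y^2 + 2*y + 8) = (y + 3)/(y - 2)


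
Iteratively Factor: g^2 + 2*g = (g)*(g + 2)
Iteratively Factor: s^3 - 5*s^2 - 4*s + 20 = (s - 5)*(s^2 - 4) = (s - 5)*(s + 2)*(s - 2)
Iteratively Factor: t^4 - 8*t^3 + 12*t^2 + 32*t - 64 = (t - 2)*(t^3 - 6*t^2 + 32) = (t - 2)*(t + 2)*(t^2 - 8*t + 16) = (t - 4)*(t - 2)*(t + 2)*(t - 4)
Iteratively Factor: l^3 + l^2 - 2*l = (l + 2)*(l^2 - l) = (l - 1)*(l + 2)*(l)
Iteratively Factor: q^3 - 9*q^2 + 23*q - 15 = (q - 1)*(q^2 - 8*q + 15) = (q - 5)*(q - 1)*(q - 3)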